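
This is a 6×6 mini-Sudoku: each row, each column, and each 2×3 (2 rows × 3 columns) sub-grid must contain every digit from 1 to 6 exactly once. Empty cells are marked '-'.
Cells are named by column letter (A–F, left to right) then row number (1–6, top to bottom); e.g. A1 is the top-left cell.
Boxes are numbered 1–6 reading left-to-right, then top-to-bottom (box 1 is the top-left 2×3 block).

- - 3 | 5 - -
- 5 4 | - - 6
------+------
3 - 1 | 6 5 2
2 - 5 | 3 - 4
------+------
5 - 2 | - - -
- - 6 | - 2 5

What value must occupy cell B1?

Cell B1 itself could take any of {1, 2, 6} by direct elimination.
Consider where 2 can go in box 1.
A1 is out (column A already has a 2).
A2 is out (column A already has a 2).
So the only cell in box 1 that can hold 2 is B1.
Therefore B1 = 2.

2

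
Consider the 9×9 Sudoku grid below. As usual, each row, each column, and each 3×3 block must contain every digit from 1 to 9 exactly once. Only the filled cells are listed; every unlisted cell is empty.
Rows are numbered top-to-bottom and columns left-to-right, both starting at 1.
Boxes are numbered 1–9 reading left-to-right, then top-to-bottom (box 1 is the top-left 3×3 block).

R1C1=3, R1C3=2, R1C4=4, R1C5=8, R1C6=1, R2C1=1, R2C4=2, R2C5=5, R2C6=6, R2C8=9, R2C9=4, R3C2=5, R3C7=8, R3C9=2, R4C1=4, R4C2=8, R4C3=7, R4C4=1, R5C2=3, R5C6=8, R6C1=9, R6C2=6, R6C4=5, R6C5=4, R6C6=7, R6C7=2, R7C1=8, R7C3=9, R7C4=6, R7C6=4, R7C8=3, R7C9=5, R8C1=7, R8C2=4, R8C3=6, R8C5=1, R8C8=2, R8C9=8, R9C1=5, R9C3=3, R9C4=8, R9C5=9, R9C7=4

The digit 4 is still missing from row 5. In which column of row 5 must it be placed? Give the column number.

8

Consider where 4 can go in row 5.
R5C1 is out (column 1 already has a 4). R5C3 is out (box 4 already has a 4). R5C4 is out (column 4 already has a 4). R5C5 is out (column 5 already has a 4). The remaining empty cells in row 5 are similarly blocked.
So the only cell in row 5 that can hold 4 is R5C8.
That is column 8.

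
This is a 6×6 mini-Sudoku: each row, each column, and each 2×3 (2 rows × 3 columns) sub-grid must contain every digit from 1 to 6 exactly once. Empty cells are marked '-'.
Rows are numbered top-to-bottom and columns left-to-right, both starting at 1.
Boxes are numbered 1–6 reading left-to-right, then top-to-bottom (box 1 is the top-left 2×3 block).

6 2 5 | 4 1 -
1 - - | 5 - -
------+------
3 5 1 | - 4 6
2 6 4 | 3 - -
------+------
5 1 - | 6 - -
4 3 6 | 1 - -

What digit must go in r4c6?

1

Cell r4c6 itself could take any of {1, 5} by direct elimination.
Consider where 1 can go in row 4.
r4c5 is out (column 5 already has a 1).
So the only cell in row 4 that can hold 1 is r4c6.
Therefore r4c6 = 1.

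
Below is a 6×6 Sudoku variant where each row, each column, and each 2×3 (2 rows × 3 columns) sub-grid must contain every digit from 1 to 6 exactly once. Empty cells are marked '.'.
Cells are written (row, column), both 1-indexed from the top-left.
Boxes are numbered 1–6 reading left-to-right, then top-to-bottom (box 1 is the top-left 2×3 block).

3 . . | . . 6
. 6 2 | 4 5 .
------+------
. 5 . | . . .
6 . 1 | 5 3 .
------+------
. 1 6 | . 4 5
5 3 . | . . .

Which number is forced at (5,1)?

2

Row 5 already contains {1, 4, 5, 6}.
Column 1 already contains {3, 5, 6}.
Its 2×3 block (box 5) already contains {1, 3, 5, 6}.
The only value from 1–6 not eliminated is 2, so (5,1) = 2.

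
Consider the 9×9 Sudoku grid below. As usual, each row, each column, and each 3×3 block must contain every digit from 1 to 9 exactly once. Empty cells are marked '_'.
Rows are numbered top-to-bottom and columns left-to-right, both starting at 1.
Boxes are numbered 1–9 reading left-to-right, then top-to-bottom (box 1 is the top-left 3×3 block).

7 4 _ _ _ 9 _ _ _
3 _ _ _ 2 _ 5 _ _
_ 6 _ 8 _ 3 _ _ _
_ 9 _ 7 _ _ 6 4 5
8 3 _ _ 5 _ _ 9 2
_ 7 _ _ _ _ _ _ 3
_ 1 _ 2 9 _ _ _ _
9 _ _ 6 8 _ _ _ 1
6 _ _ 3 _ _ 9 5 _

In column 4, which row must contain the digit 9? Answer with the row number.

6

Consider where 9 can go in column 4.
r1c4 is out (row 1 already has a 9).
r2c4 is out (box 2 already has a 9).
r5c4 is out (row 5 already has a 9).
So the only cell in column 4 that can hold 9 is r6c4.
That is row 6.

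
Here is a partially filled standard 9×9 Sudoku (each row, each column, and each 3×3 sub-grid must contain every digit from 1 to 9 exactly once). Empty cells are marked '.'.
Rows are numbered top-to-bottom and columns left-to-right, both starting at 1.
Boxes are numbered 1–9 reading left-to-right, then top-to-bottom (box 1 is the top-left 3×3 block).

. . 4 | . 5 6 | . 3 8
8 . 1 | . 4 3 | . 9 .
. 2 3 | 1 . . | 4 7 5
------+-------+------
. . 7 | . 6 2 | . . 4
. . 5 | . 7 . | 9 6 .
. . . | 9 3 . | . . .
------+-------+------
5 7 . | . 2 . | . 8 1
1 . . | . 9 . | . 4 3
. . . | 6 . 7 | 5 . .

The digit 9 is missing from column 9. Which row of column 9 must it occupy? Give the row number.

Consider where 9 can go in column 9.
R2C9 is out (row 2 already has a 9).
R5C9 is out (row 5 already has a 9).
R6C9 is out (row 6 already has a 9).
So the only cell in column 9 that can hold 9 is R9C9.
That is row 9.

9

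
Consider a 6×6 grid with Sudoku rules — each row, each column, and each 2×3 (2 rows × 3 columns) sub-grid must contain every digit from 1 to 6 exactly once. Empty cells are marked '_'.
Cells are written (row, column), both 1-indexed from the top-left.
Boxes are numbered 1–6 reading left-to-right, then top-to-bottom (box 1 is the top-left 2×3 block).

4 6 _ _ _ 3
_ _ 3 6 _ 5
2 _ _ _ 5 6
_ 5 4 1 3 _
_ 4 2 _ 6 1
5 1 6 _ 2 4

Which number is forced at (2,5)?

Cell (2,5) itself could take any of {1, 4} by direct elimination.
Consider where 4 can go in row 2.
(2,1) is out (column 1 already has a 4).
(2,2) is out (column 2 already has a 4).
So the only cell in row 2 that can hold 4 is (2,5).
Therefore (2,5) = 4.

4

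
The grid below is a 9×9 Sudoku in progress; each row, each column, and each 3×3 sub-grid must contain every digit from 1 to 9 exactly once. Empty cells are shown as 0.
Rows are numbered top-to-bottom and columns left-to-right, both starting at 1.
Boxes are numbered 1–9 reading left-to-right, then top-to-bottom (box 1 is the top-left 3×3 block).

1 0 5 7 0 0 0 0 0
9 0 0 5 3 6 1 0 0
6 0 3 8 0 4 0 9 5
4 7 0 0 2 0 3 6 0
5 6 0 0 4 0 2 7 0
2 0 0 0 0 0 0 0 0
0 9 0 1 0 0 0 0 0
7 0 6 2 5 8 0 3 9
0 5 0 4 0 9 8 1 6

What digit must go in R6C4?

Cell R6C4 itself could take any of {3, 6, 9} by direct elimination.
Consider where 6 can go in column 4.
R4C4 is out (row 4 already has a 6).
R5C4 is out (row 5 already has a 6).
So the only cell in column 4 that can hold 6 is R6C4.
Therefore R6C4 = 6.

6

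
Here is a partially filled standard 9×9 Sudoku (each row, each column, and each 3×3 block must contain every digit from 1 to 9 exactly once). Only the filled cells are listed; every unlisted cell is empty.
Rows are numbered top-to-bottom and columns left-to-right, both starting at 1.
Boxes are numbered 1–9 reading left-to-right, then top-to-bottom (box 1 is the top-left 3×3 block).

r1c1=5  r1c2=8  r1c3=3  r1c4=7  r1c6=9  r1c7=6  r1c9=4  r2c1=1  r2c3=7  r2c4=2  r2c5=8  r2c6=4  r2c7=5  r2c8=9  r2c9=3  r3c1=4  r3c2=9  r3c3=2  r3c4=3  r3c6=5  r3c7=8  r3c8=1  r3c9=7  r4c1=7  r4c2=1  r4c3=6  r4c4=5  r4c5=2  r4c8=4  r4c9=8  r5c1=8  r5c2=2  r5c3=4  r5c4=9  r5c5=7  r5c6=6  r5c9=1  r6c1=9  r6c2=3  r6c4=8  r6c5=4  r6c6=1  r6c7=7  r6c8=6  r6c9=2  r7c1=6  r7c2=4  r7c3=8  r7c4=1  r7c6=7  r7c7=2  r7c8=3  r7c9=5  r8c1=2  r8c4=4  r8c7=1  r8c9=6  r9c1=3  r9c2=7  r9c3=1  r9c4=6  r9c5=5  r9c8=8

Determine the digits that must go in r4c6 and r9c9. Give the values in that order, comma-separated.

For r4c6:
  Row 4 already contains {1, 2, 4, 5, 6, 7, 8}.
  Column 6 already contains {1, 4, 5, 6, 7, 9}.
  Its 3×3 block (box 5) already contains {1, 2, 4, 5, 6, 7, 8, 9}.
  The only value from 1–9 not eliminated is 3, so r4c6 = 3.
For r9c9:
  Row 9 already contains {1, 3, 5, 6, 7, 8}.
  Column 9 already contains {1, 2, 3, 4, 5, 6, 7, 8}.
  Its 3×3 block (box 9) already contains {1, 2, 3, 5, 6, 8}.
  The only value from 1–9 not eliminated is 9, so r9c9 = 9.

3,9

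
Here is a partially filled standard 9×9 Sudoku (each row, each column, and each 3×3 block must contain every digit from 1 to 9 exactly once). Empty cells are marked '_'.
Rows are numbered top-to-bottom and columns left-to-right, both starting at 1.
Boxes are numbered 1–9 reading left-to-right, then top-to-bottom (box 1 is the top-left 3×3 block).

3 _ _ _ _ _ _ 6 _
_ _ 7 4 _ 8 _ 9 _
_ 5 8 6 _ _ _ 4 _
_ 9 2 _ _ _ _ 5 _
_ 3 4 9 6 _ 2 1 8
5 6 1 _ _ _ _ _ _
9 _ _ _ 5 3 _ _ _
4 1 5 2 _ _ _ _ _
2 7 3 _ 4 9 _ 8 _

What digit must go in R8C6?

Cell R8C6 itself could take any of {6, 7} by direct elimination.
Consider where 6 can go in box 8.
R7C4 is out (column 4 already has a 6).
R8C5 is out (column 5 already has a 6).
R9C4 is out (column 4 already has a 6).
So the only cell in box 8 that can hold 6 is R8C6.
Therefore R8C6 = 6.

6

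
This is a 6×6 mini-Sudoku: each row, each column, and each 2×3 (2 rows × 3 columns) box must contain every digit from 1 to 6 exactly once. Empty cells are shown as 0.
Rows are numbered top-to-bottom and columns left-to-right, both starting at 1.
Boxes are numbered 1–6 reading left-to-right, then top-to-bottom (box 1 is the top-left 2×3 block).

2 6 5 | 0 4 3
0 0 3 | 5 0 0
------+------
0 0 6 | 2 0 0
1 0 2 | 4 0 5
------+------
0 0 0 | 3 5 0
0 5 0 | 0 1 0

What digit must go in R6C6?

2

Cell R6C6 itself could take any of {2, 4, 6} by direct elimination.
Consider where 2 can go in row 6.
R6C1 is out (column 1 already has a 2).
R6C3 is out (column 3 already has a 2).
R6C4 is out (column 4 already has a 2).
So the only cell in row 6 that can hold 2 is R6C6.
Therefore R6C6 = 2.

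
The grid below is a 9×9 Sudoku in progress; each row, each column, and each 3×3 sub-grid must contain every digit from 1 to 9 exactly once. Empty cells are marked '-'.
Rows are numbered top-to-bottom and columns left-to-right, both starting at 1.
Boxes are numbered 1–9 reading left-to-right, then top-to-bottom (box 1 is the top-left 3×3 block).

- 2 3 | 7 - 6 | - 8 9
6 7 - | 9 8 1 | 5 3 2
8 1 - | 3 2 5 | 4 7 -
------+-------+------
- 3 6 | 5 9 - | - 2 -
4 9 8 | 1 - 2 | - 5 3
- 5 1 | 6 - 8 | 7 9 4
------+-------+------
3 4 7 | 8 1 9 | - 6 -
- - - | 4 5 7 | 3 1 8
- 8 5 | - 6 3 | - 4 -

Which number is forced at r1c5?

Row 1 already contains {2, 3, 6, 7, 8, 9}.
Column 5 already contains {1, 2, 5, 6, 8, 9}.
Its 3×3 block (box 2) already contains {1, 2, 3, 5, 6, 7, 8, 9}.
The only value from 1–9 not eliminated is 4, so r1c5 = 4.

4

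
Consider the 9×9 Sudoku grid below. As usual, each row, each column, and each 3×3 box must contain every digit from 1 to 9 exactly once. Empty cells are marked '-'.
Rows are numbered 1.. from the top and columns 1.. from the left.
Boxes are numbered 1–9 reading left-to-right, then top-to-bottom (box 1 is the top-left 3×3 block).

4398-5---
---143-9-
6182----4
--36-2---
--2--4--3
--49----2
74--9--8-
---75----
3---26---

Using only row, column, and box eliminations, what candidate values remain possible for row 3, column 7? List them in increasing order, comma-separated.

3,5,7

Row 3 already contains {1, 2, 4, 6, 8}.
Column 7 already contains {}.
Its 3×3 block (box 3) already contains {4, 9}.
Removing those from 1–9 leaves {3, 5, 7} as the candidates for row 3, column 7.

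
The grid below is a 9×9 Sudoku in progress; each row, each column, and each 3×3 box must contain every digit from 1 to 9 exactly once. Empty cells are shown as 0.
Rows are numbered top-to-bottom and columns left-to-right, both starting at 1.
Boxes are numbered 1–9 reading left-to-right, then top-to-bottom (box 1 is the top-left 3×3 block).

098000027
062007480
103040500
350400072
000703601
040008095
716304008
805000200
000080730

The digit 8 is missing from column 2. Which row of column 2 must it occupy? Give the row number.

Consider where 8 can go in column 2.
r3c2 is out (box 1 already has a 8).
r8c2 is out (row 8 already has a 8).
r9c2 is out (row 9 already has a 8).
So the only cell in column 2 that can hold 8 is r5c2.
That is row 5.

5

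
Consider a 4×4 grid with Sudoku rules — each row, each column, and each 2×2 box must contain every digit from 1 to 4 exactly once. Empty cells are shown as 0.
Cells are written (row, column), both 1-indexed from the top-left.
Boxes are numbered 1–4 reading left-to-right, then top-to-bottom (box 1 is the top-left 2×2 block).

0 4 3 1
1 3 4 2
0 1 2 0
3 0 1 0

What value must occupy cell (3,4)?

Cell (3,4) itself could take any of {3, 4} by direct elimination.
Consider where 3 can go in box 4.
(4,4) is out (row 4 already has a 3).
So the only cell in box 4 that can hold 3 is (3,4).
Therefore (3,4) = 3.

3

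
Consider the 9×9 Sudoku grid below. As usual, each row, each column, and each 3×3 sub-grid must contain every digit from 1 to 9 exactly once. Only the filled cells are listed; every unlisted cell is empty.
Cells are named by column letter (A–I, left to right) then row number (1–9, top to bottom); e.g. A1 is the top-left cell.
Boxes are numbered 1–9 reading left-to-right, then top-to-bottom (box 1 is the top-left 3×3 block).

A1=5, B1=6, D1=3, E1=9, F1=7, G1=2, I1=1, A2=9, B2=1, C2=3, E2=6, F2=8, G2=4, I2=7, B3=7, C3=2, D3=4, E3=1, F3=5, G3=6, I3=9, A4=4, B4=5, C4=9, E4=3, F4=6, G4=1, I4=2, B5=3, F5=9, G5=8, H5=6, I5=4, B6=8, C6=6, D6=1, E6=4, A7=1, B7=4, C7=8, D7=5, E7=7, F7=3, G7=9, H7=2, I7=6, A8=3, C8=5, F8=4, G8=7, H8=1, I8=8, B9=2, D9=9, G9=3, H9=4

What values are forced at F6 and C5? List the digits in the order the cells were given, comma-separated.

2,1

For F6:
  Row 6 already contains {1, 4, 6, 8}.
  Column F already contains {3, 4, 5, 6, 7, 8, 9}.
  Its 3×3 block (box 5) already contains {1, 3, 4, 6, 9}.
  The only value from 1–9 not eliminated is 2, so F6 = 2.
For C5:
  Consider where 1 can go in box 4.
  A5 is out (column A already has a 1).
  A6 is out (row 6 already has a 1).
  So the only cell in box 4 that can hold 1 is C5.
  So C5 = 1.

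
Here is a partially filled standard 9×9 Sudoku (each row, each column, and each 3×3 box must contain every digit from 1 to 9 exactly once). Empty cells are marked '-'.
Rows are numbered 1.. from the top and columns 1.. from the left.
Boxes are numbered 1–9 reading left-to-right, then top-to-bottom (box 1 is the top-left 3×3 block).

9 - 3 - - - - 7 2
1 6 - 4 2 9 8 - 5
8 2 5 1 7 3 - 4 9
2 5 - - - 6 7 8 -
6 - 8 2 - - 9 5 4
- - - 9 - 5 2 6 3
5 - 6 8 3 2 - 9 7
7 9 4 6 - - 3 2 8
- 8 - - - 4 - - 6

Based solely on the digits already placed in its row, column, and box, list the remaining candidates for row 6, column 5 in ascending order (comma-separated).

Row 6 already contains {2, 3, 5, 6, 9}.
Column 5 already contains {2, 3, 7}.
Its 3×3 block (box 5) already contains {2, 5, 6, 9}.
Removing those from 1–9 leaves {1, 4, 8} as the candidates for row 6, column 5.

1,4,8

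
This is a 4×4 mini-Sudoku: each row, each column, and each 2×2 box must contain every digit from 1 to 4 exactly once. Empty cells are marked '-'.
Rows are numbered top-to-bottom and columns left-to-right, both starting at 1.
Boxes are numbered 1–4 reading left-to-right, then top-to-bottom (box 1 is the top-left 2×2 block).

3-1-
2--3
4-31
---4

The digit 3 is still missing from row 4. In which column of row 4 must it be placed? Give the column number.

2

Consider where 3 can go in row 4.
r4c1 is out (column 1 already has a 3).
r4c3 is out (column 3 already has a 3).
So the only cell in row 4 that can hold 3 is r4c2.
That is column 2.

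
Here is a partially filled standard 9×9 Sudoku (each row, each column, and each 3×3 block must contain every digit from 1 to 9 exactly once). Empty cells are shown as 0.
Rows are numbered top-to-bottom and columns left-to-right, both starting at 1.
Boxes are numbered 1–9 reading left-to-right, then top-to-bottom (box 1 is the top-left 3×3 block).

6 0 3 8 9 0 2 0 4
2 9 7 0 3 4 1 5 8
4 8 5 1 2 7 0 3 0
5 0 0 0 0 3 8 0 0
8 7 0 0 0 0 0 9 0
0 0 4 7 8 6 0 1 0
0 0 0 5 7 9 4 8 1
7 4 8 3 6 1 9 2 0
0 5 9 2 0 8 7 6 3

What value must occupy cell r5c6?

2

Cell r5c6 itself could take any of {2, 5} by direct elimination.
Consider where 2 can go in box 5.
r4c4 is out (column 4 already has a 2).
r4c5 is out (column 5 already has a 2).
r5c4 is out (column 4 already has a 2).
r5c5 is out (column 5 already has a 2).
So the only cell in box 5 that can hold 2 is r5c6.
Therefore r5c6 = 2.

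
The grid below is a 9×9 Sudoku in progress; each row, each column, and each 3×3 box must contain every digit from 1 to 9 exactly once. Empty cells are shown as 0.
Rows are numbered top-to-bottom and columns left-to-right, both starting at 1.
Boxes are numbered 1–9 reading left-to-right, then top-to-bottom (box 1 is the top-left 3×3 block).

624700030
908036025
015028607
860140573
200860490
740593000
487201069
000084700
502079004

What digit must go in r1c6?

5

Row 1 already contains {2, 3, 4, 6, 7}.
Column 6 already contains {1, 3, 4, 6, 8, 9}.
Its 3×3 block (box 2) already contains {2, 3, 6, 7, 8}.
The only value from 1–9 not eliminated is 5, so r1c6 = 5.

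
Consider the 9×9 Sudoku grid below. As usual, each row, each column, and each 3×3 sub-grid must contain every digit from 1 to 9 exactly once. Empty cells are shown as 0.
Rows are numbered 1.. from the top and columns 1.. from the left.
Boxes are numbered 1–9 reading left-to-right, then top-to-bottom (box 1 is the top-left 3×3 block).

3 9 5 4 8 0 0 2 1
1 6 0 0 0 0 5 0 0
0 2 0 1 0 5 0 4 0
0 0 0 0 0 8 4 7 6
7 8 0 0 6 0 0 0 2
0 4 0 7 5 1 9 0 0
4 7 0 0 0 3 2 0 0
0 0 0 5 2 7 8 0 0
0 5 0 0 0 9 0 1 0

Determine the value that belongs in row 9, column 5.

Row 9 already contains {1, 5, 9}.
Column 5 already contains {2, 5, 6, 8}.
Its 3×3 block (box 8) already contains {2, 3, 5, 7, 9}.
The only value from 1–9 not eliminated is 4, so row 9, column 5 = 4.

4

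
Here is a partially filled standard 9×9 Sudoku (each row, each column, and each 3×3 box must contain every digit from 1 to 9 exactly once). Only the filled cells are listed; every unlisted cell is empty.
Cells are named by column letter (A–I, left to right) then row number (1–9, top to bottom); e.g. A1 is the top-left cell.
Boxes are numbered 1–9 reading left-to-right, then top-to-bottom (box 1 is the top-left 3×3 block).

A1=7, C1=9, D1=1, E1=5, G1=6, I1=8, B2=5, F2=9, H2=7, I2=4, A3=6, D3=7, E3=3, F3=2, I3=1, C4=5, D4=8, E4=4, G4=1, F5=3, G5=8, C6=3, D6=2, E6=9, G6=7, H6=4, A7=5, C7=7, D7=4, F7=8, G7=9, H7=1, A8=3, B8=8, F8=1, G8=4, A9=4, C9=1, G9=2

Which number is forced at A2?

1

Cell A2 itself could take any of {1, 2, 8} by direct elimination.
Consider where 1 can go in box 1.
B1 is out (row 1 already has a 1).
C2 is out (column C already has a 1).
B3 is out (row 3 already has a 1).
C3 is out (row 3 already has a 1).
So the only cell in box 1 that can hold 1 is A2.
Therefore A2 = 1.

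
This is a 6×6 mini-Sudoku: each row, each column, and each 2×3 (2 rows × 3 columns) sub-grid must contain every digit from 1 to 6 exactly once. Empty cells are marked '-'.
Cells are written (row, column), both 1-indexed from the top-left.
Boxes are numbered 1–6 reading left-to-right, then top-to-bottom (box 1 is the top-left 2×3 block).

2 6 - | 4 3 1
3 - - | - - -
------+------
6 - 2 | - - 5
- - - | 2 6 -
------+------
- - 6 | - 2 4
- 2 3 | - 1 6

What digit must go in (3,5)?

Row 3 already contains {2, 5, 6}.
Column 5 already contains {1, 2, 3, 6}.
Its 2×3 block (box 4) already contains {2, 5, 6}.
The only value from 1–6 not eliminated is 4, so (3,5) = 4.

4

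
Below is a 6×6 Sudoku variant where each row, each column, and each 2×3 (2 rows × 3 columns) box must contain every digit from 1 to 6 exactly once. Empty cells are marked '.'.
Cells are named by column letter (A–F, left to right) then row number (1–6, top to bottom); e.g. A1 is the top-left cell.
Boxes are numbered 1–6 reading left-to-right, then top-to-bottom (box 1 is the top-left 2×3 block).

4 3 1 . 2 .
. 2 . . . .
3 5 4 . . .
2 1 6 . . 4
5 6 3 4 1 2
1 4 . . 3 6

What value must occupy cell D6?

Row 6 already contains {1, 3, 4, 6}.
Column D already contains {4}.
Its 2×3 block (box 6) already contains {1, 2, 3, 4, 6}.
The only value from 1–6 not eliminated is 5, so D6 = 5.

5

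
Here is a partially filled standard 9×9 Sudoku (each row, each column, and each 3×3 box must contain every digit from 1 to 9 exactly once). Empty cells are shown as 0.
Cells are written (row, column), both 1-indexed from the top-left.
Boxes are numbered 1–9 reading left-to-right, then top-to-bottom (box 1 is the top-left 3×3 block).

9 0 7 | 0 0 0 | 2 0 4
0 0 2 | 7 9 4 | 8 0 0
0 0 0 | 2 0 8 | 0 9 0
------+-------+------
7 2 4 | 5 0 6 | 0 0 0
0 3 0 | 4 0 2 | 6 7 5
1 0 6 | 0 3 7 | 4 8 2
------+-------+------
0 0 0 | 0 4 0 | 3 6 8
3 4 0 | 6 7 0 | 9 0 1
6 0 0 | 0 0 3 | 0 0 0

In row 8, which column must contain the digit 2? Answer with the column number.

8

Consider where 2 can go in row 8.
(8,3) is out (column 3 already has a 2).
(8,6) is out (column 6 already has a 2).
So the only cell in row 8 that can hold 2 is (8,8).
That is column 8.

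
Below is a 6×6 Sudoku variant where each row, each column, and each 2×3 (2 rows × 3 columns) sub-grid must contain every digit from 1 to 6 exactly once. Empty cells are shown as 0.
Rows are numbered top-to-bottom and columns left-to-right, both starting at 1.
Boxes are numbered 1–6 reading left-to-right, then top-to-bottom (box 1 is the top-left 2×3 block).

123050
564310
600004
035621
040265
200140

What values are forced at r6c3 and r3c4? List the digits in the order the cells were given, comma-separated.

For r6c3:
  Row 6 already contains {1, 2, 4}.
  Column 3 already contains {3, 4, 5}.
  Its 2×3 block (box 5) already contains {2, 4}.
  The only value from 1–6 not eliminated is 6, so r6c3 = 6.
For r3c4:
  Row 3 already contains {4, 6}.
  Column 4 already contains {1, 2, 3, 6}.
  Its 2×3 block (box 4) already contains {1, 2, 4, 6}.
  The only value from 1–6 not eliminated is 5, so r3c4 = 5.

6,5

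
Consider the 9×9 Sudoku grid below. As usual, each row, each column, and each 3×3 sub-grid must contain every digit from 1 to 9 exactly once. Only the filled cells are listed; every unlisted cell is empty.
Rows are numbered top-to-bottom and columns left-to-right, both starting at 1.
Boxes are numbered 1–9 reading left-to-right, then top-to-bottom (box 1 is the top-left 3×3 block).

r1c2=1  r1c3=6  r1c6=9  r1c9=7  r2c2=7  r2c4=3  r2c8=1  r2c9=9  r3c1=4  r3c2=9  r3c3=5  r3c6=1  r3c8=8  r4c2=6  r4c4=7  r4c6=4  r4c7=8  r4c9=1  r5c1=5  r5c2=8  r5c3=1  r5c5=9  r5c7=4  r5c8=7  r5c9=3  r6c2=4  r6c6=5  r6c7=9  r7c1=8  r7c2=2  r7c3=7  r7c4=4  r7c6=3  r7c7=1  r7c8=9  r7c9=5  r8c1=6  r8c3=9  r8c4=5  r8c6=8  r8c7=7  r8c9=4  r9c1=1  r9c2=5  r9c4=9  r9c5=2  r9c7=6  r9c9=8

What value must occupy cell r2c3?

8

Cell r2c3 itself could take any of {2, 8} by direct elimination.
Consider where 8 can go in box 1.
r1c1 is out (column 1 already has a 8).
r2c1 is out (column 1 already has a 8).
So the only cell in box 1 that can hold 8 is r2c3.
Therefore r2c3 = 8.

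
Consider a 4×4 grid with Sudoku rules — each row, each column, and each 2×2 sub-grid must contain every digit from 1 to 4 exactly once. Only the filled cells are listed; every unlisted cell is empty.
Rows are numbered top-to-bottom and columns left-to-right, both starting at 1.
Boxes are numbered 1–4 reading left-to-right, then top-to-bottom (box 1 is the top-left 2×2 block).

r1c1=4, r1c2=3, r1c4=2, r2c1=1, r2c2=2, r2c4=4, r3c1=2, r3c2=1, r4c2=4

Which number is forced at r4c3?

2

Cell r4c3 itself could take any of {1, 2, 3} by direct elimination.
Consider where 2 can go in column 3.
r1c3 is out (row 1 already has a 2).
r2c3 is out (row 2 already has a 2).
r3c3 is out (row 3 already has a 2).
So the only cell in column 3 that can hold 2 is r4c3.
Therefore r4c3 = 2.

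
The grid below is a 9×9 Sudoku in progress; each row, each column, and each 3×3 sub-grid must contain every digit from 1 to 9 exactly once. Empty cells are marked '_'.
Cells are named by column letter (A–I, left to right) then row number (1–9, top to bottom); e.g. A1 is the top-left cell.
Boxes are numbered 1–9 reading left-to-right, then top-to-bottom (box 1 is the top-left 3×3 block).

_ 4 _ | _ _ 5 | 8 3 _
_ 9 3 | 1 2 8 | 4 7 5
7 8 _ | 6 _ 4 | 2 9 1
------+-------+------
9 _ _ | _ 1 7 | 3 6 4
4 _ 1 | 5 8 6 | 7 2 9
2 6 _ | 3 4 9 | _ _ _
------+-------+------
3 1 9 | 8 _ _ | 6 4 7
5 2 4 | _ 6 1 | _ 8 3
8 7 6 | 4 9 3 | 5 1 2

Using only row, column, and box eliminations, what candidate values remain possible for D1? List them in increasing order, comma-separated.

Row 1 already contains {3, 4, 5, 8}.
Column D already contains {1, 3, 4, 5, 6, 8}.
Its 3×3 block (box 2) already contains {1, 2, 4, 5, 6, 8}.
Removing those from 1–9 leaves {7, 9} as the candidates for D1.

7,9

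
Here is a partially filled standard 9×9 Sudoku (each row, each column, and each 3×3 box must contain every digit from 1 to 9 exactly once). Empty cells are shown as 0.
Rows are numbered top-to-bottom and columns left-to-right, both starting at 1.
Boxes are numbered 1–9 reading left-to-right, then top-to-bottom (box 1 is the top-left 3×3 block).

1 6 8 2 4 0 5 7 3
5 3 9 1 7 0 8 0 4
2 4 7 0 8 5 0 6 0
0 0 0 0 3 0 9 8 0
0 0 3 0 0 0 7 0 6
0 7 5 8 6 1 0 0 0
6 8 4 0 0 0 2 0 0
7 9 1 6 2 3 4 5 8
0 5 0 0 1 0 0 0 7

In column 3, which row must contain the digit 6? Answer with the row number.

4

Consider where 6 can go in column 3.
R9C3 is out (box 7 already has a 6).
So the only cell in column 3 that can hold 6 is R4C3.
That is row 4.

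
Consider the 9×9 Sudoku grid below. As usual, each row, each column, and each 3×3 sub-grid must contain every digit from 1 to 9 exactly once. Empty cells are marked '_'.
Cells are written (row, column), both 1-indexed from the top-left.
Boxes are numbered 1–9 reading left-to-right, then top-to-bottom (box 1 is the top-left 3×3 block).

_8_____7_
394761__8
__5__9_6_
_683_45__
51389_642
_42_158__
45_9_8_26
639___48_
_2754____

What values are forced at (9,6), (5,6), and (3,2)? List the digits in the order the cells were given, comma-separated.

6,7,7

For (9,6):
  Consider where 6 can go in row 9.
  (9,1) is out (column 1 already has a 6).
  (9,7) is out (column 7 already has a 6).
  (9,8) is out (column 8 already has a 6).
  (9,9) is out (column 9 already has a 6).
  So the only cell in row 9 that can hold 6 is (9,6).
  So (9,6) = 6.
For (5,6):
  Row 5 already contains {1, 2, 3, 4, 5, 6, 8, 9}.
  Column 6 already contains {1, 4, 5, 8, 9}.
  Its 3×3 block (box 5) already contains {1, 3, 4, 5, 8, 9}.
  The only value from 1–9 not eliminated is 7, so (5,6) = 7.
For (3,2):
  Row 3 already contains {5, 6, 9}.
  Column 2 already contains {1, 2, 3, 4, 5, 6, 8, 9}.
  Its 3×3 block (box 1) already contains {3, 4, 5, 8, 9}.
  The only value from 1–9 not eliminated is 7, so (3,2) = 7.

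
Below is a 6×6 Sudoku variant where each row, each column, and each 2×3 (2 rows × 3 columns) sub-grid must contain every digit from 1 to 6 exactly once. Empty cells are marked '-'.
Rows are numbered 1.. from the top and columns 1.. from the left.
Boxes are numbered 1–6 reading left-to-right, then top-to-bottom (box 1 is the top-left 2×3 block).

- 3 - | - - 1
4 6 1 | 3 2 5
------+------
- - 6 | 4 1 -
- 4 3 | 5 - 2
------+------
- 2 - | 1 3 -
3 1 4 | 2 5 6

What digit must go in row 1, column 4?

6

Row 1 already contains {1, 3}.
Column 4 already contains {1, 2, 3, 4, 5}.
Its 2×3 block (box 2) already contains {1, 2, 3, 5}.
The only value from 1–6 not eliminated is 6, so row 1, column 4 = 6.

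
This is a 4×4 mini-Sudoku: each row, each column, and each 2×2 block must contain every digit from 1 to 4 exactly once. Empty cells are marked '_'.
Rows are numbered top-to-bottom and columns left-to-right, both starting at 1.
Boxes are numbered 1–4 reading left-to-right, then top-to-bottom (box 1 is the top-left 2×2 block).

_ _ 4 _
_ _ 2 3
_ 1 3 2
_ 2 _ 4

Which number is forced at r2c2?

Row 2 already contains {2, 3}.
Column 2 already contains {1, 2}.
Its 2×2 block (box 1) already contains {}.
The only value from 1–4 not eliminated is 4, so r2c2 = 4.

4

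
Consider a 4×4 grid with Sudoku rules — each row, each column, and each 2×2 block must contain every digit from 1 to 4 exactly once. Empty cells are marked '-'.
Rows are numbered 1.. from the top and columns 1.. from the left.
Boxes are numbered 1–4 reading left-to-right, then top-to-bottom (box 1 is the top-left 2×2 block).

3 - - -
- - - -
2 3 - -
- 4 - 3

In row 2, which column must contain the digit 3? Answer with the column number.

3

Consider where 3 can go in row 2.
row 2, column 1 is out (column 1 already has a 3).
row 2, column 2 is out (column 2 already has a 3).
row 2, column 4 is out (column 4 already has a 3).
So the only cell in row 2 that can hold 3 is row 2, column 3.
That is column 3.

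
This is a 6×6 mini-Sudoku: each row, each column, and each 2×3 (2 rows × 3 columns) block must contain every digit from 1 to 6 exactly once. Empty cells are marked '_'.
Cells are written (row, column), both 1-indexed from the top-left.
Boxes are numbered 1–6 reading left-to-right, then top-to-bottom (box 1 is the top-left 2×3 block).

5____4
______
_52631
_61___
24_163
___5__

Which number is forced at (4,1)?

3

Cell (4,1) itself could take any of {3, 4} by direct elimination.
Consider where 3 can go in row 4.
(4,4) is out (box 4 already has a 3).
(4,5) is out (column 5 already has a 3).
(4,6) is out (column 6 already has a 3).
So the only cell in row 4 that can hold 3 is (4,1).
Therefore (4,1) = 3.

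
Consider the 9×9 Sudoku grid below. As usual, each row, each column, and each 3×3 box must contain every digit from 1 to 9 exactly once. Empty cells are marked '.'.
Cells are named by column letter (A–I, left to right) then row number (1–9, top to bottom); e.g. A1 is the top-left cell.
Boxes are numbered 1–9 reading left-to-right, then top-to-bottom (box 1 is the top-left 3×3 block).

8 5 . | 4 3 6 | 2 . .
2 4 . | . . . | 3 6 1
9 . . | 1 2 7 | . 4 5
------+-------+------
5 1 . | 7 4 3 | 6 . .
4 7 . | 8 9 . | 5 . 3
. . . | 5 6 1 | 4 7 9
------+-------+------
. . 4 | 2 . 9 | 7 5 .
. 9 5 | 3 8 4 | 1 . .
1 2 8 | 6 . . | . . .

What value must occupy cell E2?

5

Row 2 already contains {1, 2, 3, 4, 6}.
Column E already contains {2, 3, 4, 6, 8, 9}.
Its 3×3 block (box 2) already contains {1, 2, 3, 4, 6, 7}.
The only value from 1–9 not eliminated is 5, so E2 = 5.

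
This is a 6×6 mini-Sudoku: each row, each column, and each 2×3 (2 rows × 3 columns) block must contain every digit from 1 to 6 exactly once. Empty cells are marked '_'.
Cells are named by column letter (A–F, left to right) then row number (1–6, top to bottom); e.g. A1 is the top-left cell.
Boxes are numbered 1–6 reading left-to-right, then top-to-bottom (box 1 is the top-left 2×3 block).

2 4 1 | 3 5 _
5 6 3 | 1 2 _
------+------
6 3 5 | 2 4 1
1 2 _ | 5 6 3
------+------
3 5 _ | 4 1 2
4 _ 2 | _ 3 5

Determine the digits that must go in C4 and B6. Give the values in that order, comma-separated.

For C4:
  Row 4 already contains {1, 2, 3, 5, 6}.
  Column C already contains {1, 2, 3, 5}.
  Its 2×3 block (box 3) already contains {1, 2, 3, 5, 6}.
  The only value from 1–6 not eliminated is 4, so C4 = 4.
For B6:
  Row 6 already contains {2, 3, 4, 5}.
  Column B already contains {2, 3, 4, 5, 6}.
  Its 2×3 block (box 5) already contains {2, 3, 4, 5}.
  The only value from 1–6 not eliminated is 1, so B6 = 1.

4,1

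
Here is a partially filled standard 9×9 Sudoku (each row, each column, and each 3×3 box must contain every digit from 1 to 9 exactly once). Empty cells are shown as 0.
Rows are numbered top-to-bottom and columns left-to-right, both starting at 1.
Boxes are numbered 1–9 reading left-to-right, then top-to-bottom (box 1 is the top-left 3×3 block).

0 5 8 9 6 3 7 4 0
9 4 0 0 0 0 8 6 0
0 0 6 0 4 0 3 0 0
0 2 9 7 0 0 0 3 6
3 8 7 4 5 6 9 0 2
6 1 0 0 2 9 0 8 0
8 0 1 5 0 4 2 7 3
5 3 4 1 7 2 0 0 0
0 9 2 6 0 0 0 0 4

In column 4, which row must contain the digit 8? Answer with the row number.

3

Consider where 8 can go in column 4.
r2c4 is out (row 2 already has a 8).
r6c4 is out (row 6 already has a 8).
So the only cell in column 4 that can hold 8 is r3c4.
That is row 3.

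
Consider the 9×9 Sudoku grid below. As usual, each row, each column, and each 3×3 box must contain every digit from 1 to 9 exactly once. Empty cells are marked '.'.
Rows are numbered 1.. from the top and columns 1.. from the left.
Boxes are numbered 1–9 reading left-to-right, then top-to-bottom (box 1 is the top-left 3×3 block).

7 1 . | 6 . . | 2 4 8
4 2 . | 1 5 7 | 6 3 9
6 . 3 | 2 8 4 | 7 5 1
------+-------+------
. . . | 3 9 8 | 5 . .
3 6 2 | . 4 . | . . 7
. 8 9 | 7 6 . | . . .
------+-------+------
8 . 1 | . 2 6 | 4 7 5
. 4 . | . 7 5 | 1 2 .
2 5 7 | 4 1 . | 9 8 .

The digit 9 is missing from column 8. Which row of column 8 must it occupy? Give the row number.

Consider where 9 can go in column 8.
row 4, column 8 is out (row 4 already has a 9).
row 6, column 8 is out (row 6 already has a 9).
So the only cell in column 8 that can hold 9 is row 5, column 8.
That is row 5.

5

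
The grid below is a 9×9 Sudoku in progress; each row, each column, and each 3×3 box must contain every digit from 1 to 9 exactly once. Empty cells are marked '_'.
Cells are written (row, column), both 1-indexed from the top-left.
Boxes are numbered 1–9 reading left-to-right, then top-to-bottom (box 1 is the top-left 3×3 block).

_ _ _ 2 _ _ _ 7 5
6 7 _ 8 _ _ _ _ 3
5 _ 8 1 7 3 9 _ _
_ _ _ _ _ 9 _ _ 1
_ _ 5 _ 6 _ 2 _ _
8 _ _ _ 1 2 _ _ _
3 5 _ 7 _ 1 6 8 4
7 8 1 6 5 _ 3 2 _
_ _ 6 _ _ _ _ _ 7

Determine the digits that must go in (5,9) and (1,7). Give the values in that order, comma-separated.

For (5,9):
  Consider where 8 can go in column 9.
  (3,9) is out (row 3 already has a 8).
  (6,9) is out (row 6 already has a 8).
  (8,9) is out (row 8 already has a 8).
  So the only cell in column 9 that can hold 8 is (5,9).
  So (5,9) = 8.
For (1,7):
  Consider where 8 can go in row 1.
  (1,1) is out (column 1 already has a 8).
  (1,2) is out (column 2 already has a 8).
  (1,3) is out (column 3 already has a 8).
  (1,5) is out (box 2 already has a 8).
  (1,6) is out (box 2 already has a 8).
  So the only cell in row 1 that can hold 8 is (1,7).
  So (1,7) = 8.

8,8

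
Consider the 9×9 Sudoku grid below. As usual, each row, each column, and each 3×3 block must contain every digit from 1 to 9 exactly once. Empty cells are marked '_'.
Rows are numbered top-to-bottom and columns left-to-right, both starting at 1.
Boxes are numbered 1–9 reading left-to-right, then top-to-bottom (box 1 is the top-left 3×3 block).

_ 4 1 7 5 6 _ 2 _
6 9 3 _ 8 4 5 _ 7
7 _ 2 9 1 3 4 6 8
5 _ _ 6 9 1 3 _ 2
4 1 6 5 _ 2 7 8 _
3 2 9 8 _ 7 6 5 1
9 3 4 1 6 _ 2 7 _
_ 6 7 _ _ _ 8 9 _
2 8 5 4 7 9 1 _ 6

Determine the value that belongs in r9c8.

Row 9 already contains {1, 2, 4, 5, 6, 7, 8, 9}.
Column 8 already contains {2, 5, 6, 7, 8, 9}.
Its 3×3 block (box 9) already contains {1, 2, 6, 7, 8, 9}.
The only value from 1–9 not eliminated is 3, so r9c8 = 3.

3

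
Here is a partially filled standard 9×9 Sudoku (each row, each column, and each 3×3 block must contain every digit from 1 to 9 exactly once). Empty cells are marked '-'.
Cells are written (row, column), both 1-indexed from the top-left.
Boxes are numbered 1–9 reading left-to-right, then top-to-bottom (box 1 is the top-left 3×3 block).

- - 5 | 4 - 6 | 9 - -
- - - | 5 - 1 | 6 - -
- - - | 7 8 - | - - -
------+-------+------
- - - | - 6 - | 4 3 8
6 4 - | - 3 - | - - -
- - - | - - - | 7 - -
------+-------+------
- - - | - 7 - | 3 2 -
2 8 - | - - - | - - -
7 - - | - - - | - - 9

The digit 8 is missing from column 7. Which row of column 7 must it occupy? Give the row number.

9

Consider where 8 can go in column 7.
(3,7) is out (row 3 already has a 8).
(5,7) is out (box 6 already has a 8).
(8,7) is out (row 8 already has a 8).
So the only cell in column 7 that can hold 8 is (9,7).
That is row 9.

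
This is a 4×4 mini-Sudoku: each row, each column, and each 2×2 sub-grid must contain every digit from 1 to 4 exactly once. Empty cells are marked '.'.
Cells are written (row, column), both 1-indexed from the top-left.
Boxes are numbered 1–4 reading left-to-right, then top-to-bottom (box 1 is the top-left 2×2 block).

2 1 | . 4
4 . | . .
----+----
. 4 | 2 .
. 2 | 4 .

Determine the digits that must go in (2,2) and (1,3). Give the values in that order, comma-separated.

3,3

For (2,2):
  Row 2 already contains {4}.
  Column 2 already contains {1, 2, 4}.
  Its 2×2 block (box 1) already contains {1, 2, 4}.
  The only value from 1–4 not eliminated is 3, so (2,2) = 3.
For (1,3):
  Row 1 already contains {1, 2, 4}.
  Column 3 already contains {2, 4}.
  Its 2×2 block (box 2) already contains {4}.
  The only value from 1–4 not eliminated is 3, so (1,3) = 3.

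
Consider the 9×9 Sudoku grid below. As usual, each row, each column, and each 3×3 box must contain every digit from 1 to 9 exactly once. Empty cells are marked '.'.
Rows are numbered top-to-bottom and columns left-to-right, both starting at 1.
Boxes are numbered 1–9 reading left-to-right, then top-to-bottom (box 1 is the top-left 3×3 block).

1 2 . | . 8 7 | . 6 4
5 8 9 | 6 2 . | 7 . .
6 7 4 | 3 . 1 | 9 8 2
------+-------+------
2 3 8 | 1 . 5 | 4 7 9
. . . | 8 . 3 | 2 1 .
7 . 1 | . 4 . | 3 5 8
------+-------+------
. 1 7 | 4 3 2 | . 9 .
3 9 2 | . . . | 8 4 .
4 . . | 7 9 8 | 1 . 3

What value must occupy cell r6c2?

6

Row 6 already contains {1, 3, 4, 5, 7, 8}.
Column 2 already contains {1, 2, 3, 7, 8, 9}.
Its 3×3 block (box 4) already contains {1, 2, 3, 7, 8}.
The only value from 1–9 not eliminated is 6, so r6c2 = 6.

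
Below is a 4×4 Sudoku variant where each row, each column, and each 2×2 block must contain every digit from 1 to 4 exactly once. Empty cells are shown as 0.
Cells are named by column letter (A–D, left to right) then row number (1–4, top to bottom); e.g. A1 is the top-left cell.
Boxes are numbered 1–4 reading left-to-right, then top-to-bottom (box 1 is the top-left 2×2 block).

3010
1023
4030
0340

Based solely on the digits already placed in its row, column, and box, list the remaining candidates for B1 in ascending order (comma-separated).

2,4

Row 1 already contains {1, 3}.
Column B already contains {3}.
Its 2×2 block (box 1) already contains {1, 3}.
Removing those from 1–4 leaves {2, 4} as the candidates for B1.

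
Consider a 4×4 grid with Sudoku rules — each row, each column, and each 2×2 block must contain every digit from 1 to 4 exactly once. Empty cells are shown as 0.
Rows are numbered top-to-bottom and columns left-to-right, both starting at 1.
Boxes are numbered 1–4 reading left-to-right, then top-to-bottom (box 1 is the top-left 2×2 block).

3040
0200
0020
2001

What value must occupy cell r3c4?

Cell r3c4 itself could take any of {3, 4} by direct elimination.
Consider where 4 can go in box 4.
r4c3 is out (column 3 already has a 4).
So the only cell in box 4 that can hold 4 is r3c4.
Therefore r3c4 = 4.

4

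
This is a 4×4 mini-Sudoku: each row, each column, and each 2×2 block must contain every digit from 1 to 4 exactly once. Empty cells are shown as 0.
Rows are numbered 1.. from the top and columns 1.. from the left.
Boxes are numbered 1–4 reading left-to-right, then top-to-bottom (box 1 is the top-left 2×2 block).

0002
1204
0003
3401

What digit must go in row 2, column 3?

Row 2 already contains {1, 2, 4}.
Column 3 already contains {}.
Its 2×2 block (box 2) already contains {2, 4}.
The only value from 1–4 not eliminated is 3, so row 2, column 3 = 3.

3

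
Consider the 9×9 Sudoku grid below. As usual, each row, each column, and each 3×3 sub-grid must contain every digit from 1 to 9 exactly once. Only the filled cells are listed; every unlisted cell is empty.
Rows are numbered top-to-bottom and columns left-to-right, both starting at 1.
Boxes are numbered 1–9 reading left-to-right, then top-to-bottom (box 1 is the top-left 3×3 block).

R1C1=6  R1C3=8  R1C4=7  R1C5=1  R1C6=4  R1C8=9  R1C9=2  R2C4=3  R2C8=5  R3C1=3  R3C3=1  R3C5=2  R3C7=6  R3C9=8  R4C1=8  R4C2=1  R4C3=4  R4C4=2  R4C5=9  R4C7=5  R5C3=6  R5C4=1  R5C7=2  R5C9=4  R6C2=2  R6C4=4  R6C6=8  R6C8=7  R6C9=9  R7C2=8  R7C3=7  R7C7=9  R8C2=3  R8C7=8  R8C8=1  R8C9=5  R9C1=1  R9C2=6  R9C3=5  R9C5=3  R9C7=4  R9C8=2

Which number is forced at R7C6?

1

Cell R7C6 itself could take any of {1, 2, 5, 6} by direct elimination.
Consider where 1 can go in row 7.
R7C1 is out (column 1 already has a 1).
R7C4 is out (column 4 already has a 1).
R7C5 is out (column 5 already has a 1).
R7C8 is out (column 8 already has a 1).
R7C9 is out (box 9 already has a 1).
So the only cell in row 7 that can hold 1 is R7C6.
Therefore R7C6 = 1.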